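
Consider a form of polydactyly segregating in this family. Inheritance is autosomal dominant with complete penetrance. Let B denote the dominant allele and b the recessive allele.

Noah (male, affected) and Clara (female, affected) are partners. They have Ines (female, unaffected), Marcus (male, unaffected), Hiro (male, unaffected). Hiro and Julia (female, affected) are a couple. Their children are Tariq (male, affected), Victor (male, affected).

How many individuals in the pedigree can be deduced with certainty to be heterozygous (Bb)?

Obligate heterozygotes: Noah is affected so carries B and passed b to Ines (bb), so Noah is Bb; Clara is affected so carries B and passed b to Ines (bb), so Clara is Bb; Tariq is affected so carries B and received b from Hiro (bb), so Tariq is Bb; Victor is affected so carries B and received b from Hiro (bb), so Victor is Bb.
Every other individual is either homozygous by phenotype or has at least one consistent homozygous assignment, so the count is 4.

4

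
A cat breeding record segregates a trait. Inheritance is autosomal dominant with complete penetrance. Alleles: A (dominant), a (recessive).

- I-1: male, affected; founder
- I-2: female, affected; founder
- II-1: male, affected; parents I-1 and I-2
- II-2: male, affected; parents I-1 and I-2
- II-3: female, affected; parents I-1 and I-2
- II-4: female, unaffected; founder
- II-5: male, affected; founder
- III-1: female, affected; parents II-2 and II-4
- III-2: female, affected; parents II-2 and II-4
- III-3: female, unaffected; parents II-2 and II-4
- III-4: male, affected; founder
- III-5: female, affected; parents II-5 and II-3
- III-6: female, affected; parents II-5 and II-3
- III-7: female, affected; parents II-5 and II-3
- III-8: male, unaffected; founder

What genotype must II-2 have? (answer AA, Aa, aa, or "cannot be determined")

From phenotype alone, II-2 is AA or Aa.
II-2 is affected so carries A and passed a to III-3 (aa), so II-2 is Aa.

Aa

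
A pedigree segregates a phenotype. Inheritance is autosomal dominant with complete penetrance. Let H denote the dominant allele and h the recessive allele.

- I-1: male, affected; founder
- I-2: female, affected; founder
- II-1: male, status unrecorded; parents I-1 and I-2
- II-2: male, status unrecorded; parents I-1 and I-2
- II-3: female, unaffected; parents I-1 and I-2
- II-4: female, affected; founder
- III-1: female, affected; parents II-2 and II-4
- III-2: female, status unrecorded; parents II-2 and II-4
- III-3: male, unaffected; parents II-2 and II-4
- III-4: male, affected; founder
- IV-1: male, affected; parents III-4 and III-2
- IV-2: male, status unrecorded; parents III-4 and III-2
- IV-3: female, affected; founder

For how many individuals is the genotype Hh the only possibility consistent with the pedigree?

Obligate heterozygotes: I-1 is affected so carries H and passed h to II-3 (hh), so I-1 is Hh; I-2 is affected so carries H and passed h to II-3 (hh), so I-2 is Hh; II-4 is affected so carries H and passed h to III-3 (hh), so II-4 is Hh.
Every other individual is either homozygous by phenotype or has at least one consistent homozygous assignment, so the count is 3.

3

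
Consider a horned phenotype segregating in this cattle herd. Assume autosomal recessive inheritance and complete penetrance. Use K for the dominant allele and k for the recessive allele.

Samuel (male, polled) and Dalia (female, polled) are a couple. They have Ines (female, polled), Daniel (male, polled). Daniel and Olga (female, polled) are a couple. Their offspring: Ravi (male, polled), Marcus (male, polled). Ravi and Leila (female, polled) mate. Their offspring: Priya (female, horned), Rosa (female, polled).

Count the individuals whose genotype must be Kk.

2

Obligate heterozygotes: Ravi is polled so carries K and passed k to Priya (kk), so Ravi is Kk; Leila is polled so carries K and passed k to Priya (kk), so Leila is Kk.
Every other individual is either homozygous by phenotype or has at least one consistent homozygous assignment, so the count is 2.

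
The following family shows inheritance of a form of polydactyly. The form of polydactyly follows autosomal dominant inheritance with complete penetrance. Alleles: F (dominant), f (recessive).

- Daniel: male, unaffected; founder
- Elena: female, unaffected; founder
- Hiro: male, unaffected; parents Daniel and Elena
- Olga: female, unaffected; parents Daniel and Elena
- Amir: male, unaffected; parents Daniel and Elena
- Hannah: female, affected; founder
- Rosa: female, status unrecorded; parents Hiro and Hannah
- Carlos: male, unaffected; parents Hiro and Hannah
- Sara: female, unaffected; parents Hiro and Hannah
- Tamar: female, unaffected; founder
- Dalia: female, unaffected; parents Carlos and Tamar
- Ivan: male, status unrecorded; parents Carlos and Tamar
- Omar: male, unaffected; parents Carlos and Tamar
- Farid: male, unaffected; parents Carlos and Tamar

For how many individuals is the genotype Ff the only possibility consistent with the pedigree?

1

Obligate heterozygotes: Hannah is affected so carries F and passed f to Carlos (ff), so Hannah is Ff.
Every other individual is either homozygous by phenotype or has at least one consistent homozygous assignment, so the count is 1.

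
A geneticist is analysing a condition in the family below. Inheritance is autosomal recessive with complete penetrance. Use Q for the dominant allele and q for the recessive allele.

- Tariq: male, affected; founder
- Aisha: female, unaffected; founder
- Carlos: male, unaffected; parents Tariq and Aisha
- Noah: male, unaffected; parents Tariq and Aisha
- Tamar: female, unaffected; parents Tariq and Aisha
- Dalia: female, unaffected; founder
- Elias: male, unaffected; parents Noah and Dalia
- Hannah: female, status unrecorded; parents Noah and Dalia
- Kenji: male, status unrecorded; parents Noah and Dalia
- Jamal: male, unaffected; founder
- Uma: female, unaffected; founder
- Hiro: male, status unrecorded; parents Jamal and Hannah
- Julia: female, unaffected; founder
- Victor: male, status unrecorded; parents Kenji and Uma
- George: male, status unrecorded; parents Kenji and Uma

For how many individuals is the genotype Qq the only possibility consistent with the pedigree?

Obligate heterozygotes: Carlos is unaffected so carries Q and received q from Tariq (qq), so Carlos is Qq; Noah is unaffected so carries Q and received q from Tariq (qq), so Noah is Qq; Tamar is unaffected so carries Q and received q from Tariq (qq), so Tamar is Qq.
Every other individual is either homozygous by phenotype or has at least one consistent homozygous assignment, so the count is 3.

3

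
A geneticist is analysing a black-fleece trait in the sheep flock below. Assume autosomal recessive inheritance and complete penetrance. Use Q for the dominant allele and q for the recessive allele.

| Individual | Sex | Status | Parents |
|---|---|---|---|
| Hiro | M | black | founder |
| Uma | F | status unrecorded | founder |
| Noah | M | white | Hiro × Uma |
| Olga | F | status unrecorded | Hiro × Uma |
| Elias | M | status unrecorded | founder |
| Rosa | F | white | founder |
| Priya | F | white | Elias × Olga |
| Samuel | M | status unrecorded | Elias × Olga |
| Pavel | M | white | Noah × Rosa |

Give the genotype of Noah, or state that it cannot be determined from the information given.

From phenotype alone, Noah is QQ or Qq.
Noah is white so carries Q and received q from Hiro (qq), so Noah is Qq.

Qq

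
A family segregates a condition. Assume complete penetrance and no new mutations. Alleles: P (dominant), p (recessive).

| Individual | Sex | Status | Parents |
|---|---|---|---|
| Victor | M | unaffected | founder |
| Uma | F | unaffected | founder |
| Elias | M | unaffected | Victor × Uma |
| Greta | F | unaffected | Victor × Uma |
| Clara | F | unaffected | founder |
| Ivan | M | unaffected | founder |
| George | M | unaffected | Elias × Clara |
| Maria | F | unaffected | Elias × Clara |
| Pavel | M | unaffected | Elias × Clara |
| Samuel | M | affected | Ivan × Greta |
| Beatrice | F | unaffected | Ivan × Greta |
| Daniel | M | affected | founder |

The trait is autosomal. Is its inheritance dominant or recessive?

recessive

Ivan and Greta are both unaffected yet have an affected child Samuel. Under dominance, an affected child requires at least one affected parent, so the trait cannot be dominant.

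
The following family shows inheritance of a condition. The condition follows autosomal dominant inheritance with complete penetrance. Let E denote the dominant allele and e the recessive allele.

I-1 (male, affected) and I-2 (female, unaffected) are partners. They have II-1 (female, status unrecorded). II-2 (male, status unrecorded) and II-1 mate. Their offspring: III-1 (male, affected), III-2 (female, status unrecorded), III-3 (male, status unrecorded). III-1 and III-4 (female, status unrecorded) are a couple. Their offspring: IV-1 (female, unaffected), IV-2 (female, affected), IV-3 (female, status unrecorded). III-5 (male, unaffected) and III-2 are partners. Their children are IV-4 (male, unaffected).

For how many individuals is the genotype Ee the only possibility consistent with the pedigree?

Obligate heterozygotes: III-1 is affected so carries E and passed e to IV-1 (ee), so III-1 is Ee.
Every other individual is either homozygous by phenotype or has at least one consistent homozygous assignment, so the count is 1.

1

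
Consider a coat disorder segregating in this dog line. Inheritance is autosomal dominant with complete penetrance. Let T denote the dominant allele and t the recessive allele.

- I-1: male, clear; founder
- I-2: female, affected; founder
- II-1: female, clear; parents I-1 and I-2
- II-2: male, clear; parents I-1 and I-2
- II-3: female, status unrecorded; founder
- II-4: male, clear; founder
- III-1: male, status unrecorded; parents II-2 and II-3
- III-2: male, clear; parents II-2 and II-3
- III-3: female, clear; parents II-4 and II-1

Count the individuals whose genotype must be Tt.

1

Obligate heterozygotes: I-2 is affected so carries T and passed t to II-1 (tt), so I-2 is Tt.
Every other individual is either homozygous by phenotype or has at least one consistent homozygous assignment, so the count is 1.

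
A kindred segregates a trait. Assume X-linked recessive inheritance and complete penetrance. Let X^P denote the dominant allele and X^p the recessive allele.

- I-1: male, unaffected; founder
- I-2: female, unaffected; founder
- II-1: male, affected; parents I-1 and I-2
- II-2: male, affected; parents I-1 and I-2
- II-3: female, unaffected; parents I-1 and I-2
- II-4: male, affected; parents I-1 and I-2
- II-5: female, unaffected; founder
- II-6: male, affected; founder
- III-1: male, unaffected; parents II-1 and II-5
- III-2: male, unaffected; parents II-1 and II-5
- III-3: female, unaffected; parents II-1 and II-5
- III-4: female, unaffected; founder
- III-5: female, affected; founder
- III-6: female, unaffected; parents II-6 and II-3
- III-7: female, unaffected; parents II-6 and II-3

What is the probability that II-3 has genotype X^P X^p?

1/5

I-1 is unaffected, so I-1 is X^P Y.
I-2 is unaffected so carries P and passed p to II-1 (X^p Y), so I-2 is X^P X^p.
Their cross gives offspring ratios 1/2 X^P X^P : 1/2 X^P X^p. Conditioning on II-3 being unaffected, P(X^P X^p) = 1/2 / 1 = 1/2 before taking II-3's own offspring into account.
II-6 is affected, so II-6 is X^p Y.
Now use II-3's offspring. Probability of each recorded status — unaffected daughter III-6: 1/2 if II-3 is X^P X^p, 1 if X^P X^P; unaffected daughter III-7: 1/2 if II-3 is X^P X^p, 1 if X^P X^P.
Bayes: P(X^P X^p) = 1/2·1/4 / (1/2·1/4 + 1/2·1) = 1/5.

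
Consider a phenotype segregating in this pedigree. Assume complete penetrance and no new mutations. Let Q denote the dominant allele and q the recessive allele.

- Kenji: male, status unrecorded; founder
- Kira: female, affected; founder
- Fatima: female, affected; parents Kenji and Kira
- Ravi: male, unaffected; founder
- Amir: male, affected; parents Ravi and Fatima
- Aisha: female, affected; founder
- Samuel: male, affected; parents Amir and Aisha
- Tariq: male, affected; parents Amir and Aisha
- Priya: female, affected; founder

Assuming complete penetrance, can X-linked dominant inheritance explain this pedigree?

A consistent assignment under X-linked dominant exists: Kenji X^Q Y, Kira X^Q X^Q, Fatima X^Q X^Q, Ravi X^q Y, Amir X^Q Y, Aisha X^Q X^Q, Samuel X^Q Y, Tariq X^Q Y, Priya X^Q X^Q.
In this assignment every recorded phenotype matches its genotype and every non-founder's genotype is obtainable from its parents' genotypes, so the pedigree is consistent.

Yes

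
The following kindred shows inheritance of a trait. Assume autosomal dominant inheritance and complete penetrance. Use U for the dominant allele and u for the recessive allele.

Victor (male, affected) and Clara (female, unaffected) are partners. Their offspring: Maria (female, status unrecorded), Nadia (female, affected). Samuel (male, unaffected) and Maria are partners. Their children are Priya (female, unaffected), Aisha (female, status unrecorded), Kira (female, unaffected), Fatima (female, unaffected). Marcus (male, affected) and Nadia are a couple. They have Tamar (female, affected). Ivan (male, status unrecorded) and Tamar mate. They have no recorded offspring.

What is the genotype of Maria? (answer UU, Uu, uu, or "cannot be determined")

Maria's phenotype is unrecorded, and no parent or child forces a single allele at both positions; consistent genotype assignments exist with Maria as Uu or uu.

cannot be determined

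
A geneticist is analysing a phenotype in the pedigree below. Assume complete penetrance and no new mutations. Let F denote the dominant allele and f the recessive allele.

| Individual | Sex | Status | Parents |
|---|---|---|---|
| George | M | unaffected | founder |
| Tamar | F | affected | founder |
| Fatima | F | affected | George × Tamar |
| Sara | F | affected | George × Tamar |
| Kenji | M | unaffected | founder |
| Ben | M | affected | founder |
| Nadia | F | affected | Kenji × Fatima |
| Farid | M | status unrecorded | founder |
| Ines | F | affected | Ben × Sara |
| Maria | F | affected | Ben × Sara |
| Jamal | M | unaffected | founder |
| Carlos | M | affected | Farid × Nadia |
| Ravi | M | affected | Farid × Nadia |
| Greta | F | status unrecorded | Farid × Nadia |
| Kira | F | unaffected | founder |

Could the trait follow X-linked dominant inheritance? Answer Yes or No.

A consistent assignment under X-linked dominant exists: George X^f Y, Tamar X^F X^F, Fatima X^F X^f, Sara X^F X^f, Kenji X^f Y, Ben X^F Y, Nadia X^F X^f, Farid X^F Y, Ines X^F X^F, Maria X^F X^F, Jamal X^f Y, Carlos X^F Y, Ravi X^F Y, Greta X^F X^F, Kira X^f X^f.
In this assignment every recorded phenotype matches its genotype and every non-founder's genotype is obtainable from its parents' genotypes, so the pedigree is consistent.

Yes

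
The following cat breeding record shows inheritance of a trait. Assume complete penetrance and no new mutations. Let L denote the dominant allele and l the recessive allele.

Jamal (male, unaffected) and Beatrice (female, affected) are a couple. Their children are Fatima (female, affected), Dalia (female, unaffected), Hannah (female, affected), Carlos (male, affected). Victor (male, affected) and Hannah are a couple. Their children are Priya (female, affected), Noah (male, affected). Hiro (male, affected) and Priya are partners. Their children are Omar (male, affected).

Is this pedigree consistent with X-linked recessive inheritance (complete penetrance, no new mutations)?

Under X-linked recessive, Fatima (affected, female) cannot arise from Jamal (unaffected) × Beatrice (affected).

No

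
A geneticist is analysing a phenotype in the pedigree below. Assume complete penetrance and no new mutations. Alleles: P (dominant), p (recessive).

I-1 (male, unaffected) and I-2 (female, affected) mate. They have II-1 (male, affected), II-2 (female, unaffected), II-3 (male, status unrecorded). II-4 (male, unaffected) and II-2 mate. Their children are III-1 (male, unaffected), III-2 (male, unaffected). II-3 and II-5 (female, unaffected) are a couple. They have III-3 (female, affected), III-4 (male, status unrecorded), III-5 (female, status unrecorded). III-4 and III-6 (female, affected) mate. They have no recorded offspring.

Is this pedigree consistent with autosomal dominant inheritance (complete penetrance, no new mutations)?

A consistent assignment under autosomal dominant exists: I-1 pp, I-2 Pp, II-1 Pp, II-2 pp, II-3 Pp, II-4 pp, II-5 pp, III-1 pp, III-2 pp, III-3 Pp, III-4 Pp, III-5 Pp, III-6 PP.
In this assignment every recorded phenotype matches its genotype and every non-founder's genotype is obtainable from its parents' genotypes, so the pedigree is consistent.

Yes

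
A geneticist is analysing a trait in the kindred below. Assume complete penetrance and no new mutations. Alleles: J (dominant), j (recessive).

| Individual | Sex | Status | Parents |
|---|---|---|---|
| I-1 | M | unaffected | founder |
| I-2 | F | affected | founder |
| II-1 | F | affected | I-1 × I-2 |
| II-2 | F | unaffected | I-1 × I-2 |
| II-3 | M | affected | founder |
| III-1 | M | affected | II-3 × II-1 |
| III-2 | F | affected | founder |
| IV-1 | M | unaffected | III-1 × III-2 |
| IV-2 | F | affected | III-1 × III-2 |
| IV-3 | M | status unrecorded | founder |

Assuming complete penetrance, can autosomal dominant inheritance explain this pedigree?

A consistent assignment under autosomal dominant exists: I-1 jj, I-2 Jj, II-1 Jj, II-2 jj, II-3 JJ, III-1 Jj, III-2 Jj, IV-1 jj, IV-2 JJ, IV-3 JJ.
In this assignment every recorded phenotype matches its genotype and every non-founder's genotype is obtainable from its parents' genotypes, so the pedigree is consistent.

Yes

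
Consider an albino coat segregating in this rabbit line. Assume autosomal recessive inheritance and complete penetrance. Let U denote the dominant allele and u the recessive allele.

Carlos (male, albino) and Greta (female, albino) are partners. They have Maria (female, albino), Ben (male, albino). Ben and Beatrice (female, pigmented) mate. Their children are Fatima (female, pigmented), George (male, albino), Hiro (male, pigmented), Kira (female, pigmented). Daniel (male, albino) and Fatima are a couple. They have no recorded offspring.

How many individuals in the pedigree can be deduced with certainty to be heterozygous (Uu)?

Obligate heterozygotes: Beatrice is pigmented so carries U and passed u to George (uu), so Beatrice is Uu; Fatima is pigmented so carries U and received u from Ben (uu), so Fatima is Uu; Hiro is pigmented so carries U and received u from Ben (uu), so Hiro is Uu; Kira is pigmented so carries U and received u from Ben (uu), so Kira is Uu.
Every other individual is either homozygous by phenotype or has at least one consistent homozygous assignment, so the count is 4.

4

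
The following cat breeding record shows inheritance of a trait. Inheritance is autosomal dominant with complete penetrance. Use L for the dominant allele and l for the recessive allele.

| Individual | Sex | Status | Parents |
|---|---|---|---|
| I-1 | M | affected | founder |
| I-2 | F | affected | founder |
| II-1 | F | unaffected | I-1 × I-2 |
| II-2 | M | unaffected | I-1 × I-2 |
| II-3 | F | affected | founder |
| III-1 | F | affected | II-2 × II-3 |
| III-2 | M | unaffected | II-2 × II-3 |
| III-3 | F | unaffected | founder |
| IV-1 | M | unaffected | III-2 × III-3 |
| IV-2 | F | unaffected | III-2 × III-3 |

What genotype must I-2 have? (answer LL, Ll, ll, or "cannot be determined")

Ll

From phenotype alone, I-2 is LL or Ll.
I-2 is affected so carries L and passed l to II-1 (ll), so I-2 is Ll.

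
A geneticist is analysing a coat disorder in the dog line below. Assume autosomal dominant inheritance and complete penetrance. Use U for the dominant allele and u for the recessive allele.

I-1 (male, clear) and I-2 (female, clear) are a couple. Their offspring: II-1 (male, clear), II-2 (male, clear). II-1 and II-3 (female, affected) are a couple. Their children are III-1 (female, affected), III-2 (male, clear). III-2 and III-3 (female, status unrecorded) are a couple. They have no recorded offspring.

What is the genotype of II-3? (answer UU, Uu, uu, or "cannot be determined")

From phenotype alone, II-3 is UU or Uu.
II-3 is affected so carries U and passed u to III-2 (uu), so II-3 is Uu.

Uu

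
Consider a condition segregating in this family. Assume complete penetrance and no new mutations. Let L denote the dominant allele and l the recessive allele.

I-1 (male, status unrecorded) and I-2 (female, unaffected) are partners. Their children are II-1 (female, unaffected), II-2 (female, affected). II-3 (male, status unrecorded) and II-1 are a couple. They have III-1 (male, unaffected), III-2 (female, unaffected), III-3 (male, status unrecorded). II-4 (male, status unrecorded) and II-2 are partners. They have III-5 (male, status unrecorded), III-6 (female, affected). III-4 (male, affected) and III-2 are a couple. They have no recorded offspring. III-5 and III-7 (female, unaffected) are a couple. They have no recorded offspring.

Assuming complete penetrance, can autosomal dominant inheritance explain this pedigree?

A consistent assignment under autosomal dominant exists: I-1 Ll, I-2 ll, II-1 ll, II-2 Ll, II-3 Ll, II-4 LL, III-1 ll, III-2 ll, III-3 Ll, III-4 LL, III-5 LL, III-6 LL, III-7 ll.
In this assignment every recorded phenotype matches its genotype and every non-founder's genotype is obtainable from its parents' genotypes, so the pedigree is consistent.

Yes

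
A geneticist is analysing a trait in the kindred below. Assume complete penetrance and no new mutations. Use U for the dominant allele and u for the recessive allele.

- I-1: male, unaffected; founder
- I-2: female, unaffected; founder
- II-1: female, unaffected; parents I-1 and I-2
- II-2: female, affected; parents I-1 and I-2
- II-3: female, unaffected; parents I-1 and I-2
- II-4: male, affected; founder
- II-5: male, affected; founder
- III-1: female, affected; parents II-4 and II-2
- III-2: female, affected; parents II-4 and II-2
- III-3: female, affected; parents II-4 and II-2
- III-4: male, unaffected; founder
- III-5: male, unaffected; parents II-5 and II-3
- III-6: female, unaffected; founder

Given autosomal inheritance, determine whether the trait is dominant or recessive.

recessive

I-1 and I-2 are both unaffected yet have an affected child II-2. Under dominance, an affected child requires at least one affected parent, so the trait cannot be dominant.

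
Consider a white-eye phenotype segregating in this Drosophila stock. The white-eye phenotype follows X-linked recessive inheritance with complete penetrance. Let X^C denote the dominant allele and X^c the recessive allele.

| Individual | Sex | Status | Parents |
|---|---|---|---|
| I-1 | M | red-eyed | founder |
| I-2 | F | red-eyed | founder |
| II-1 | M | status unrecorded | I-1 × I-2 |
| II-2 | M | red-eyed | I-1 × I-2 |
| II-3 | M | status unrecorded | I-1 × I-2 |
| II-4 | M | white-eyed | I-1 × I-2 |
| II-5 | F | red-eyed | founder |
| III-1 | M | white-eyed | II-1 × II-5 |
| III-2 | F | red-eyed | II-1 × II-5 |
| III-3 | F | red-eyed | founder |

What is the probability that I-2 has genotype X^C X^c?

I-2 is red-eyed so carries C and passed c to II-4 (X^c Y), so I-2 is X^C X^c, giving P(X^C X^c) = 1.

1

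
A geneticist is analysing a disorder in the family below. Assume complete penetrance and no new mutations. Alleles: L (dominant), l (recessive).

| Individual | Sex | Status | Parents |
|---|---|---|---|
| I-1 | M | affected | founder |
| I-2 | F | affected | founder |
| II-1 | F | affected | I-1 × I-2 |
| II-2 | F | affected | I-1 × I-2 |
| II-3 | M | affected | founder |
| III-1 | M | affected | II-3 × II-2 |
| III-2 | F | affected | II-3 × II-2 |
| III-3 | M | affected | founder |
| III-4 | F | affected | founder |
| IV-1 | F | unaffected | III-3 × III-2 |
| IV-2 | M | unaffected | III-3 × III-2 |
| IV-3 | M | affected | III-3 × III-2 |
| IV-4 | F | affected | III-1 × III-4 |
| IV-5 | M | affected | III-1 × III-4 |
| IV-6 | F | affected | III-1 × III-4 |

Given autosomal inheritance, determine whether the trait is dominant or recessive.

III-3 and III-2 are both affected yet have an unaffected child IV-1. Under a recessive model two affected parents are homozygous and every child would be affected, so the trait cannot be recessive.

dominant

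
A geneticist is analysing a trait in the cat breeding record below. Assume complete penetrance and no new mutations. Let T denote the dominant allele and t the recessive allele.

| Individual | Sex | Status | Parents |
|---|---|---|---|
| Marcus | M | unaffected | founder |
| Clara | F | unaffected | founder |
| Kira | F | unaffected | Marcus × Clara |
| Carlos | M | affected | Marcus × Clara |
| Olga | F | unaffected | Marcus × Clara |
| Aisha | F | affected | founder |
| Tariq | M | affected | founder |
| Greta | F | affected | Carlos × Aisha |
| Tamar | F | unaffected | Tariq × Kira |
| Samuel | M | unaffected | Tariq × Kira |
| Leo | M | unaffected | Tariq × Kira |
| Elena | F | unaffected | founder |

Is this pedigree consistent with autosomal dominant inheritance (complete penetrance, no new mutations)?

Under autosomal dominant, Carlos (affected, male) cannot arise from Marcus (unaffected) × Clara (unaffected).

No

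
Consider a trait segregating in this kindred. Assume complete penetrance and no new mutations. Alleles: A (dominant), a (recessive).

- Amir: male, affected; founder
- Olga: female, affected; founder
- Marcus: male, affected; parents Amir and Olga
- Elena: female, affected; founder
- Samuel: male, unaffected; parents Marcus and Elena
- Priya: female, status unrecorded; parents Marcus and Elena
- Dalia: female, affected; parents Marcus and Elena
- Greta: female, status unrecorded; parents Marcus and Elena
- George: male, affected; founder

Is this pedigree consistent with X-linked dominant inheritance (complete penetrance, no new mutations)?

A consistent assignment under X-linked dominant exists: Amir X^A Y, Olga X^A X^A, Marcus X^A Y, Elena X^A X^a, Samuel X^a Y, Priya X^A X^A, Dalia X^A X^A, Greta X^A X^A, George X^A Y.
In this assignment every recorded phenotype matches its genotype and every non-founder's genotype is obtainable from its parents' genotypes, so the pedigree is consistent.

Yes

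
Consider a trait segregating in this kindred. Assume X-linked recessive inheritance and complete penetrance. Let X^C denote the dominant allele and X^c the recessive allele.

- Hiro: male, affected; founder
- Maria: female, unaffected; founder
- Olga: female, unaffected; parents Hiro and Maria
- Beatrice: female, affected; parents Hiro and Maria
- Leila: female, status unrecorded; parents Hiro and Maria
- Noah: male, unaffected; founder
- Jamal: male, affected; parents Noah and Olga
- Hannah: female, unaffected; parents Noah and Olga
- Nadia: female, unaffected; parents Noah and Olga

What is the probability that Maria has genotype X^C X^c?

Maria is unaffected so carries C and passed c to Beatrice (X^c X^c), so Maria is X^C X^c, giving P(X^C X^c) = 1.

1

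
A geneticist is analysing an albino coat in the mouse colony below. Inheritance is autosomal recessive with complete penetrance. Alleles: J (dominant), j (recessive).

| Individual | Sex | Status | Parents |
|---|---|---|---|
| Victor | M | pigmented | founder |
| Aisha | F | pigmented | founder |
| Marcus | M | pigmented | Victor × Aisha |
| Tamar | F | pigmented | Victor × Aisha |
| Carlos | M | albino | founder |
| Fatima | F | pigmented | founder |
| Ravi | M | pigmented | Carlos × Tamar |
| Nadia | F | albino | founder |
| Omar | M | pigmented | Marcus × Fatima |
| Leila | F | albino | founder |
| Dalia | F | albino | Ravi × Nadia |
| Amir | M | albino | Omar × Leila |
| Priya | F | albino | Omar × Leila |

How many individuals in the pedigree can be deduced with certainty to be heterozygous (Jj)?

Obligate heterozygotes: Ravi is pigmented so carries J and received j from Carlos (jj), so Ravi is Jj; Omar is pigmented so carries J and passed j to Amir (jj), so Omar is Jj.
Every other individual is either homozygous by phenotype or has at least one consistent homozygous assignment, so the count is 2.

2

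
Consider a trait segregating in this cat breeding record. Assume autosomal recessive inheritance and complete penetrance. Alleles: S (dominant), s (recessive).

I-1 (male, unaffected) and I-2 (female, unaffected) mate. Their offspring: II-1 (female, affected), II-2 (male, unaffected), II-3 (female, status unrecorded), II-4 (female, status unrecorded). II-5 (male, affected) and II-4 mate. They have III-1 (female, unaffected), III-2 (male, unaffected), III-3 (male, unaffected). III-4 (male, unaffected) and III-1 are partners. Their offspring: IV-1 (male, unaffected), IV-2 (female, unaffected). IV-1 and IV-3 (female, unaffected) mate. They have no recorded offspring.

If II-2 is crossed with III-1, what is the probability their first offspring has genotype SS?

1/3

I-1 is unaffected so carries S and passed s to II-1 (ss), so I-1 is Ss.
I-2 is unaffected so carries S and passed s to II-1 (ss), so I-2 is Ss.
II-2 is an unaffected offspring of I-1 (Ss) × I-2 (Ss), whose cross gives 1/4 SS : 1/2 Ss : 1/4 ss; conditioning on being unaffected, II-2 is SS with probability 1/3, Ss with probability 2/3.
III-1 is unaffected so carries S and received s from II-5 (ss), so III-1 is Ss.
Summing over parental genotype combinations, P(offspring has genotype SS) = 1/3·1/2 + 2/3·1/4 = 1/3.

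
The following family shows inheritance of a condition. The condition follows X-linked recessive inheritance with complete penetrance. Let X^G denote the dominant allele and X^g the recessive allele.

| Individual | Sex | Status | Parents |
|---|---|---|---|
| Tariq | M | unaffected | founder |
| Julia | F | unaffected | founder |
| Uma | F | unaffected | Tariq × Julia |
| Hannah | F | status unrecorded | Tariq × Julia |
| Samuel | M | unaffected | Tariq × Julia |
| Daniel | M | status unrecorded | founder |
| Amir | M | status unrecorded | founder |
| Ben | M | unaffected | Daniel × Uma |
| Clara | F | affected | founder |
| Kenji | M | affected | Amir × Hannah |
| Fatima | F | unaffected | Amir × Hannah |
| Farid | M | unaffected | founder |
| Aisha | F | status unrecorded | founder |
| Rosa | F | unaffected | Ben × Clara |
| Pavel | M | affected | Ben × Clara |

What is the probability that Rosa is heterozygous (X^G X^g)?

1

Rosa is unaffected so carries G and received g from Clara (X^g X^g), so Rosa is X^G X^g, giving P(X^G X^g) = 1.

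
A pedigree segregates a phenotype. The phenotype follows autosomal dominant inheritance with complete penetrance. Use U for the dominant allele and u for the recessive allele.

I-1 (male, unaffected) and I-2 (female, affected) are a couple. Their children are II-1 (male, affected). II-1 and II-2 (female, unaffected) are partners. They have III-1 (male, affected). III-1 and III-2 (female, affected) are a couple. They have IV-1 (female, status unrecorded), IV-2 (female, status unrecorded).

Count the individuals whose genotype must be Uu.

2

Obligate heterozygotes: II-1 is affected so carries U and received u from I-1 (uu), so II-1 is Uu; III-1 is affected so carries U and received u from II-2 (uu), so III-1 is Uu.
Every other individual is either homozygous by phenotype or has at least one consistent homozygous assignment, so the count is 2.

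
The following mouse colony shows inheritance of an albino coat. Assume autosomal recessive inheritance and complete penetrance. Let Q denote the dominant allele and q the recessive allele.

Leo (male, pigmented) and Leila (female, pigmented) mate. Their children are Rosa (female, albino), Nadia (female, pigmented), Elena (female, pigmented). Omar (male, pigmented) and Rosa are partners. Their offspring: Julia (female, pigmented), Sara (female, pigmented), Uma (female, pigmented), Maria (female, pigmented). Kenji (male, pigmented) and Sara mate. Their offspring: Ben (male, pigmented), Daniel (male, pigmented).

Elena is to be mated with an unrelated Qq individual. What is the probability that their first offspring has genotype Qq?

1/2

Leo is pigmented so carries Q and passed q to Rosa (qq), so Leo is Qq.
Leila is pigmented so carries Q and passed q to Rosa (qq), so Leila is Qq.
Elena is a pigmented offspring of Leo (Qq) × Leila (Qq), whose cross gives 1/4 QQ : 1/2 Qq : 1/4 qq; conditioning on being pigmented, Elena is QQ with probability 1/3, Qq with probability 2/3.
Summing over parental genotype combinations, P(offspring has genotype Qq) = 1/3·1/2 + 2/3·1/2 = 1/2.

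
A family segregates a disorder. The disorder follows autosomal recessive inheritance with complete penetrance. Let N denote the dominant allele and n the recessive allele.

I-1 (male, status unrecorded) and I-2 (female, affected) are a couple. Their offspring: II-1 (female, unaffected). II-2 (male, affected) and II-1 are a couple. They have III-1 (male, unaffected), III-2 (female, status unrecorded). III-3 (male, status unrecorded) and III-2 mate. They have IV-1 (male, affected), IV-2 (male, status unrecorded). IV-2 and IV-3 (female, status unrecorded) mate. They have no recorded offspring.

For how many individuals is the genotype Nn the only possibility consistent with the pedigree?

2

Obligate heterozygotes: II-1 is unaffected so carries N and received n from I-2 (nn), so II-1 is Nn; III-1 is unaffected so carries N and received n from II-2 (nn), so III-1 is Nn.
Every other individual is either homozygous by phenotype or has at least one consistent homozygous assignment, so the count is 2.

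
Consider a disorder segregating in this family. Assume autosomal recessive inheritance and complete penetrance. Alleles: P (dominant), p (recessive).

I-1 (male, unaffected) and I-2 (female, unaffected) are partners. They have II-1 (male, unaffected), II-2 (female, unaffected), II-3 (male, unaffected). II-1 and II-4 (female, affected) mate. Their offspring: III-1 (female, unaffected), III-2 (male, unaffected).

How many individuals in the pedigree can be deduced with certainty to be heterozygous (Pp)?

Obligate heterozygotes: III-1 is unaffected so carries P and received p from II-4 (pp), so III-1 is Pp; III-2 is unaffected so carries P and received p from II-4 (pp), so III-2 is Pp.
Every other individual is either homozygous by phenotype or has at least one consistent homozygous assignment, so the count is 2.

2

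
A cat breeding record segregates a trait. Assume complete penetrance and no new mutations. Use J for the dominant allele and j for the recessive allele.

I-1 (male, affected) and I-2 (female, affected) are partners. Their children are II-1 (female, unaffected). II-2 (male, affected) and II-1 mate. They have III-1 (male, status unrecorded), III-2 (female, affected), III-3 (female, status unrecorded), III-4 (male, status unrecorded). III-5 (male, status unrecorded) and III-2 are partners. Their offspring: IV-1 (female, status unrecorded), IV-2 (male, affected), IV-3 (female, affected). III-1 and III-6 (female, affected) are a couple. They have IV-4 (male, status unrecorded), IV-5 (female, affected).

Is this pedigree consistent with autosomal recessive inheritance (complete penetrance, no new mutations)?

No

Under autosomal recessive, II-1 (unaffected, female) cannot arise from I-1 (affected) × I-2 (affected).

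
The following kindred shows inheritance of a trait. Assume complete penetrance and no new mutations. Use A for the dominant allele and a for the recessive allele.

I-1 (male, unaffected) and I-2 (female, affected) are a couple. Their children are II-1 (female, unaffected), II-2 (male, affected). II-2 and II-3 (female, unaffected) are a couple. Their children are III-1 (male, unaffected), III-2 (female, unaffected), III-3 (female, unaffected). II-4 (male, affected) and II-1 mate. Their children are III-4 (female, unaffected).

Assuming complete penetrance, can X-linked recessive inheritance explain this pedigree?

Yes

A consistent assignment under X-linked recessive exists: I-1 X^A Y, I-2 X^a X^a, II-1 X^A X^a, II-2 X^a Y, II-3 X^A X^A, II-4 X^a Y, III-1 X^A Y, III-2 X^A X^a, III-3 X^A X^a, III-4 X^A X^a.
In this assignment every recorded phenotype matches its genotype and every non-founder's genotype is obtainable from its parents' genotypes, so the pedigree is consistent.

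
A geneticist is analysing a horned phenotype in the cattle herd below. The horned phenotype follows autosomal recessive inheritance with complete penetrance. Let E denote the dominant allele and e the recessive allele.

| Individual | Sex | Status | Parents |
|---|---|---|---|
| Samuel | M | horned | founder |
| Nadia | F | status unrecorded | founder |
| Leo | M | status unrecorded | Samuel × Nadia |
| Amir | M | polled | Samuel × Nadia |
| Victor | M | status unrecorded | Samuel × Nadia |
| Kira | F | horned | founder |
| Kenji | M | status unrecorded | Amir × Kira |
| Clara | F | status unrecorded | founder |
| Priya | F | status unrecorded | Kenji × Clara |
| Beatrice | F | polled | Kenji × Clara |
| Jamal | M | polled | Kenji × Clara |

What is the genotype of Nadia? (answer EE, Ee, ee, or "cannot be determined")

Nadia's phenotype is unrecorded, and no parent or child forces a single allele at both positions; consistent genotype assignments exist with Nadia as EE or Ee.

cannot be determined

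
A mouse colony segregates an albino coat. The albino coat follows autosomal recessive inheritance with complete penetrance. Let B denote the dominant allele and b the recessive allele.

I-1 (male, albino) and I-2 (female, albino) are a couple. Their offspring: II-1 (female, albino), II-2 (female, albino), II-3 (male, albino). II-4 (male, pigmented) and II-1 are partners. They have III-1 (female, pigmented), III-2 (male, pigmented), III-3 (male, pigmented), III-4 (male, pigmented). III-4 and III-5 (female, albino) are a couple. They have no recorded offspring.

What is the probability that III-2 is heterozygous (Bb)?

1

III-2 is pigmented so carries B and received b from II-1 (bb), so III-2 is Bb, giving P(Bb) = 1.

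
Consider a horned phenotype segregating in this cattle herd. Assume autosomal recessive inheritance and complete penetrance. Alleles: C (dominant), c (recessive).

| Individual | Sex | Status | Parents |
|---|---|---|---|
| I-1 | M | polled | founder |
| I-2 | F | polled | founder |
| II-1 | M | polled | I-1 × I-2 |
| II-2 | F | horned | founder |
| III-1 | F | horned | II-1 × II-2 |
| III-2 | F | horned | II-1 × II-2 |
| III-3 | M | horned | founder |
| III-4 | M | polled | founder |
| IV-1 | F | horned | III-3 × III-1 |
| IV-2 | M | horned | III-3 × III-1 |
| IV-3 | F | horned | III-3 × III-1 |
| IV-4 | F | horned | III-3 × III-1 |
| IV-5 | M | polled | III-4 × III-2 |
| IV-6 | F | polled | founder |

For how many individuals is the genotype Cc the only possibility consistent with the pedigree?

2

Obligate heterozygotes: II-1 is polled so carries C and passed c to III-1 (cc), so II-1 is Cc; IV-5 is polled so carries C and received c from III-2 (cc), so IV-5 is Cc.
Every other individual is either homozygous by phenotype or has at least one consistent homozygous assignment, so the count is 2.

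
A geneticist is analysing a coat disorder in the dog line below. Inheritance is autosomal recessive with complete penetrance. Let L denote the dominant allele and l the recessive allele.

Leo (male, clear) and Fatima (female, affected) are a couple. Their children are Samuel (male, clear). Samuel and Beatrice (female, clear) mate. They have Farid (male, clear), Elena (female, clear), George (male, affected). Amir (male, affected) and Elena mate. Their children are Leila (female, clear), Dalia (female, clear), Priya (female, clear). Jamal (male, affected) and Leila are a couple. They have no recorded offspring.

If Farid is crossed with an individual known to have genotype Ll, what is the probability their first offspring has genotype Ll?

Samuel is clear so carries L and received l from Fatima (ll), so Samuel is Ll.
Beatrice is clear so carries L and passed l to George (ll), so Beatrice is Ll.
Farid is a clear offspring of Samuel (Ll) × Beatrice (Ll), whose cross gives 1/4 LL : 1/2 Ll : 1/4 ll; conditioning on being clear, Farid is LL with probability 1/3, Ll with probability 2/3.
Summing over parental genotype combinations, P(offspring has genotype Ll) = 1/3·1/2 + 2/3·1/2 = 1/2.

1/2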